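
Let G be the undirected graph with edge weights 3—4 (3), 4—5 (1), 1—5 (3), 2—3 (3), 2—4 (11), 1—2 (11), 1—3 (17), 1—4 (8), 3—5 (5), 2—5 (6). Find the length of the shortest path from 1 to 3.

7

Comparing a few candidate routes:
1 → 5 → 3: 3 + 5 = 8
1 → 5 → 2 → 3: 3 + 6 + 3 = 12
1 → 5 → 4 → 3: 3 + 1 + 3 = 7
1 → 4 → 3: 8 + 3 = 11
The minimum is 7.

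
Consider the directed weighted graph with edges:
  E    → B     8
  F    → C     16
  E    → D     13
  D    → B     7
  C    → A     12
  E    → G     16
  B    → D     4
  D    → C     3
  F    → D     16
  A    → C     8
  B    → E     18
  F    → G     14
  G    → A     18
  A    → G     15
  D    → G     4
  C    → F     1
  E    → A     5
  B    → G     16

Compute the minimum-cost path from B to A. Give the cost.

Checking several routes:
B-E-A: 18 + 5 = 23
B-D-C-A: 4 + 3 + 12 = 19
B-D-G-A: 4 + 4 + 18 = 26
B-G-A: 16 + 18 = 34
The minimum is 19.

19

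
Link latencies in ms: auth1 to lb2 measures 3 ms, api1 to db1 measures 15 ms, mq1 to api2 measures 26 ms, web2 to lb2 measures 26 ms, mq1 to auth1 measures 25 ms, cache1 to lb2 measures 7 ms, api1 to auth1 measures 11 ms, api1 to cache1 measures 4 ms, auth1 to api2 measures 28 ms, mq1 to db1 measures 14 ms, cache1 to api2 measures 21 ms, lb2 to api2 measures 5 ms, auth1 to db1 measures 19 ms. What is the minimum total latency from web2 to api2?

31

A few of the web2→api2 routes:
web2 -> lb2 -> auth1 -> api1 -> cache1 -> api2: 26 + 3 + 11 + 4 + 21 = 65
web2 -> lb2 -> auth1 -> api2: 26 + 3 + 28 = 57
web2 -> lb2 -> api2: 26 + 5 = 31
web2 -> lb2 -> cache1 -> api2: 26 + 7 + 21 = 54
web2 -> lb2 -> auth1 -> mq1 -> api2: 26 + 3 + 25 + 26 = 80
web2 -> lb2 -> cache1 -> api1 -> auth1 -> api2: 26 + 7 + 4 + 11 + 28 = 76
Best route has total 31 ms.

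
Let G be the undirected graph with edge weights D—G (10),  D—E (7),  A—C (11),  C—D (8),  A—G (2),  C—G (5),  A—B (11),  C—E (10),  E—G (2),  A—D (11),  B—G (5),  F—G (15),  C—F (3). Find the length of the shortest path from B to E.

Comparing a few candidate routes:
B - G - E: 5 + 2 = 7
B - G - C - E: 5 + 5 + 10 = 20
B - A - G - E: 11 + 2 + 2 = 15
Shortest: 7.

7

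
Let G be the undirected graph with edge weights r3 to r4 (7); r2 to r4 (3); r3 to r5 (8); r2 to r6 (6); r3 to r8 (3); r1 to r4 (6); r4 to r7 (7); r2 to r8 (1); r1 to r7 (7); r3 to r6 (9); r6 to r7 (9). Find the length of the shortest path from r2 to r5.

12

A few of the r2→r5 routes:
r2-r8-r3-r5: 1 + 3 + 8 = 12
r2-r6-r7-r4-r3-r5: 6 + 9 + 7 + 7 + 8 = 37
r2-r4-r1-r7-r6-r3-r5: 3 + 6 + 7 + 9 + 9 + 8 = 42
r2-r4-r7-r6-r3-r5: 3 + 7 + 9 + 9 + 8 = 36
r2-r4-r3-r5: 3 + 7 + 8 = 18
r2-r6-r3-r5: 6 + 9 + 8 = 23
Best route has total 12.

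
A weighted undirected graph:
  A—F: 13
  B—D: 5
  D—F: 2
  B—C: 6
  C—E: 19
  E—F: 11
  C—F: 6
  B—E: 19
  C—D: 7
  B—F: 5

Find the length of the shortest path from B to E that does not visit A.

16

Some routes from B to E avoiding A:
B - D - F - E: 5 + 2 + 11 = 18
B - F - E: 5 + 11 = 16
B - C - F - E: 6 + 6 + 11 = 23
B - E: 19
B - C - E: 6 + 19 = 25
Best route has total 16.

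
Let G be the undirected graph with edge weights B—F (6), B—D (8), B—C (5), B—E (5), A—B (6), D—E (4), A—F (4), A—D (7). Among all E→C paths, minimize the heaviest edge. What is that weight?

5

Paths from E to C:
E -> B -> C: max(5, 5) = 5
E -> D -> A -> F -> B -> C: max(4, 7, 4, 6, 5) = 7
E -> D -> B -> C: max(4, 8, 5) = 8
E -> D -> A -> B -> C: max(4, 7, 6, 5) = 7
Best route has worst link 5.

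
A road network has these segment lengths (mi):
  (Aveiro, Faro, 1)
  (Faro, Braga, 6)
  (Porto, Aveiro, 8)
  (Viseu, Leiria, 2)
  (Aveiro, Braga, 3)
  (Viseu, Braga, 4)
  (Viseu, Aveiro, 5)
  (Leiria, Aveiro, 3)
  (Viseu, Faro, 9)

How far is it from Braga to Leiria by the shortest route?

6

A few of the Braga→Leiria routes:
Braga -> Viseu -> Leiria: 4 + 2 = 6
Braga -> Aveiro -> Leiria: 3 + 3 = 6
Braga -> Aveiro -> Viseu -> Leiria: 3 + 5 + 2 = 10
Braga -> Faro -> Aveiro -> Leiria: 6 + 1 + 3 = 10
Best route has total 6 mi.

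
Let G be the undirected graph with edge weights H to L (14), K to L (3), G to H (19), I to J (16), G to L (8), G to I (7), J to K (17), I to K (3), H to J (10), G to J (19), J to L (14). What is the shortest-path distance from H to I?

20

A few of the H→I routes:
H→L→G→I: 14 + 8 + 7 = 29
H→J→I: 10 + 16 = 26
H→G→I: 19 + 7 = 26
H→L→K→I: 14 + 3 + 3 = 20
H→J→K→I: 10 + 17 + 3 = 30
Best route has total 20.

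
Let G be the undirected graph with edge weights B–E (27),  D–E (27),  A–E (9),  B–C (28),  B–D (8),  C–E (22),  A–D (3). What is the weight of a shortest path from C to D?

Comparing a few candidate routes:
C → E → D: 22 + 27 = 49
C → E → A → D: 22 + 9 + 3 = 34
C → E → B → D: 22 + 27 + 8 = 57
C → B → D: 28 + 8 = 36
Shortest: 34.

34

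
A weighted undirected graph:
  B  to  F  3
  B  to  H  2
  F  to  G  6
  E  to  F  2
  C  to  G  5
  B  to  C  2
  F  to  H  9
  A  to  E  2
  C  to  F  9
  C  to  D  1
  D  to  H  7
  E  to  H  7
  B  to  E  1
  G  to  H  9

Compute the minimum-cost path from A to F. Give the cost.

4

Some routes from A to F:
A → E → F: 2 + 2 = 4
A → E → H → B → F: 2 + 7 + 2 + 3 = 14
A → E → B → F: 2 + 1 + 3 = 6
Shortest: 4.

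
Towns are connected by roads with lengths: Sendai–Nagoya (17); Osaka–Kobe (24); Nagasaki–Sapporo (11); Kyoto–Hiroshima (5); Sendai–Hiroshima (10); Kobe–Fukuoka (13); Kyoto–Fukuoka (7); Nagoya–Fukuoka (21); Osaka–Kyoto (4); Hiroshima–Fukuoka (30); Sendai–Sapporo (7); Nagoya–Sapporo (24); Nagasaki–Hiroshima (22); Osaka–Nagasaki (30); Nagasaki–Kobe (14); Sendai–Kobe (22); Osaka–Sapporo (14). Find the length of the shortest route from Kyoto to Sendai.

15

Comparing a few candidate routes:
Kyoto -> Hiroshima -> Nagasaki -> Sapporo -> Sendai: 5 + 22 + 11 + 7 = 45
Kyoto -> Fukuoka -> Kobe -> Sendai: 7 + 13 + 22 = 42
Kyoto -> Hiroshima -> Sendai: 5 + 10 = 15
Kyoto -> Osaka -> Sapporo -> Sendai: 4 + 14 + 7 = 25
Shortest: 15.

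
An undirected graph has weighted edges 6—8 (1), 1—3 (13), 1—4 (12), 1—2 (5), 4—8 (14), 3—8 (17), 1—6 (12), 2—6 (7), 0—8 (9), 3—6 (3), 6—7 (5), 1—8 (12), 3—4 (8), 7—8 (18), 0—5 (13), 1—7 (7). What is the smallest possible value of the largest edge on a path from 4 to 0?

Comparing a few candidate routes:
4 -> 1 -> 8 -> 0: max(12, 12, 9) = 12
4 -> 3 -> 6 -> 1 -> 8 -> 0: max(8, 3, 12, 12, 9) = 12
4 -> 1 -> 2 -> 6 -> 8 -> 0: max(12, 5, 7, 1, 9) = 12
4 -> 1 -> 7 -> 6 -> 8 -> 0: max(12, 7, 5, 1, 9) = 12
4 -> 3 -> 6 -> 8 -> 0: max(8, 3, 1, 9) = 9
4 -> 1 -> 6 -> 8 -> 0: max(12, 12, 1, 9) = 12
The minimum achievable maximum is 9.

9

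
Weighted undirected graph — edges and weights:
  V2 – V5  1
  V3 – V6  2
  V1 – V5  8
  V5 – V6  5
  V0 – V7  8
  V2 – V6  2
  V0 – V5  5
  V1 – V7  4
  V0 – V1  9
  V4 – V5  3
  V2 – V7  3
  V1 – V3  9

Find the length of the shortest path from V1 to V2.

7

Checking several routes:
V1-V0-V5-V2: 9 + 5 + 1 = 15
V1-V5-V2: 8 + 1 = 9
V1-V3-V6-V5-V2: 9 + 2 + 5 + 1 = 17
V1-V3-V6-V2: 9 + 2 + 2 = 13
V1-V7-V2: 4 + 3 = 7
V1-V5-V6-V2: 8 + 5 + 2 = 15
Best route has total 7.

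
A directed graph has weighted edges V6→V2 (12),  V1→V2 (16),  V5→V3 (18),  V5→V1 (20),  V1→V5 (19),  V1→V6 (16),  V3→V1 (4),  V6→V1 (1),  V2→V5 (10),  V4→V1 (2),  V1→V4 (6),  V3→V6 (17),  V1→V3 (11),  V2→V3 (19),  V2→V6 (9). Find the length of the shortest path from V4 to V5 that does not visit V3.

21

Routes from V4 to V5 avoiding V3:
V4 -> V1 -> V2 -> V5: 2 + 16 + 10 = 28
V4 -> V1 -> V5: 2 + 19 = 21
V4 -> V1 -> V6 -> V2 -> V5: 2 + 16 + 12 + 10 = 40
Best route has total 21.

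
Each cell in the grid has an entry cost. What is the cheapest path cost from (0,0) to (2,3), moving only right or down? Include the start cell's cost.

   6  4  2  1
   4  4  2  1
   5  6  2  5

19

One optimal route is r0c0 -> r0c1 -> r0c2 -> r0c3 -> r1c3 -> r2c3.
Its cost is 6 + 4 + 2 + 1 + 1 + 5 = 19.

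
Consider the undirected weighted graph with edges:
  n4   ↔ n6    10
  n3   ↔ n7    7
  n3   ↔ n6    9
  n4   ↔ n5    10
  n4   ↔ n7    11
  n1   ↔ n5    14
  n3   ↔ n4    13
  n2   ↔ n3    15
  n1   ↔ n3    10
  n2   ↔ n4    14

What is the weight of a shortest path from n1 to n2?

25

Comparing a few candidate routes:
n1→n3→n4→n2: 10 + 13 + 14 = 37
n1→n5→n4→n2: 14 + 10 + 14 = 38
n1→n3→n7→n4→n2: 10 + 7 + 11 + 14 = 42
n1→n3→n2: 10 + 15 = 25
Shortest: 25.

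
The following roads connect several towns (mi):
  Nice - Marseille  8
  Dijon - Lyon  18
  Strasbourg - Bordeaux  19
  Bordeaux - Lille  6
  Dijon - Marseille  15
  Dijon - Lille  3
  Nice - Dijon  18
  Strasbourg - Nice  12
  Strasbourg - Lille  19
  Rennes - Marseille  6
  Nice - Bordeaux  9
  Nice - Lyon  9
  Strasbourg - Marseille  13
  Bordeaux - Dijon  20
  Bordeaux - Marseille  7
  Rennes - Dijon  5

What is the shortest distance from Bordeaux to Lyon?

Checking several routes:
Bordeaux -> Nice -> Lyon: 9 + 9 = 18
Bordeaux -> Marseille -> Rennes -> Dijon -> Lyon: 7 + 6 + 5 + 18 = 36
Bordeaux -> Lille -> Dijon -> Nice -> Lyon: 6 + 3 + 18 + 9 = 36
Bordeaux -> Lille -> Dijon -> Lyon: 6 + 3 + 18 = 27
Bordeaux -> Marseille -> Nice -> Lyon: 7 + 8 + 9 = 24
Bordeaux -> Lille -> Dijon -> Rennes -> Marseille -> Nice -> Lyon: 6 + 3 + 5 + 6 + 8 + 9 = 37
Best route has total 18 mi.

18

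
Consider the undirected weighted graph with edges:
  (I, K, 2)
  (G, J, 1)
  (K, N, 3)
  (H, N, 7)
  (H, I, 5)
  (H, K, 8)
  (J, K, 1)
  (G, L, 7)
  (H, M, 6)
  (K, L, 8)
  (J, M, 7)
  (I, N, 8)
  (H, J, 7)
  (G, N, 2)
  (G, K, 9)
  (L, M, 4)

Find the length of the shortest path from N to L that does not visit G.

A few of the N→L routes:
N -> K -> L: 3 + 8 = 11
N -> I -> K -> L: 8 + 2 + 8 = 18
N -> K -> J -> H -> M -> L: 3 + 1 + 7 + 6 + 4 = 21
N -> K -> J -> M -> L: 3 + 1 + 7 + 4 = 15
N -> K -> I -> H -> M -> L: 3 + 2 + 5 + 6 + 4 = 20
N -> H -> M -> L: 7 + 6 + 4 = 17
Shortest: 11.

11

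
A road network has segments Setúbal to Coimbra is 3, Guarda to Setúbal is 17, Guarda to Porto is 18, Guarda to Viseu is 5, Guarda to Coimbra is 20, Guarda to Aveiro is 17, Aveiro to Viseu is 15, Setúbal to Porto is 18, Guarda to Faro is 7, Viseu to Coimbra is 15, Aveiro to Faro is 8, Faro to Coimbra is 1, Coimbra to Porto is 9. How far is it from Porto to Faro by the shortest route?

10

Some routes from Porto to Faro:
Porto -> Guarda -> Faro: 18 + 7 = 25
Porto -> Coimbra -> Setúbal -> Guarda -> Faro: 9 + 3 + 17 + 7 = 36
Porto -> Coimbra -> Viseu -> Guarda -> Faro: 9 + 15 + 5 + 7 = 36
Porto -> Setúbal -> Coimbra -> Faro: 18 + 3 + 1 = 22
Porto -> Coimbra -> Faro: 9 + 1 = 10
Shortest: 10.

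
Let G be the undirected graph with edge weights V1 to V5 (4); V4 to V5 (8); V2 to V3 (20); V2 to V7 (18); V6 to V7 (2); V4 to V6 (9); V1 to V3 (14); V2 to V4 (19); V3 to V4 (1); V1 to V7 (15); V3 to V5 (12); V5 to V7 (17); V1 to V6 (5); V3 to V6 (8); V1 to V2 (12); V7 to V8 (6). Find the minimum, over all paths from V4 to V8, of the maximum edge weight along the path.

A few of the V4→V8 routes:
V4 - V3 - V6 - V7 - V8: max(1, 8, 2, 6) = 8
V4 - V5 - V3 - V6 - V7 - V8: max(8, 12, 8, 2, 6) = 12
V4 - V5 - V1 - V6 - V7 - V8: max(8, 4, 5, 2, 6) = 8
V4 - V6 - V7 - V8: max(9, 2, 6) = 9
Best route has worst link 8.

8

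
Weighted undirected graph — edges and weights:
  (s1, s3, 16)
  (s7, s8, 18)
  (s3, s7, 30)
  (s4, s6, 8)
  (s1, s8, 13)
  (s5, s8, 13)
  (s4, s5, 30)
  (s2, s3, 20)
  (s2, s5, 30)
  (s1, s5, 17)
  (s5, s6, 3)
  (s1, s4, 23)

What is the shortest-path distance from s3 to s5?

33

Some routes from s3 to s5:
s3 - s1 - s8 - s5: 16 + 13 + 13 = 42
s3 - s1 - s4 - s6 - s5: 16 + 23 + 8 + 3 = 50
s3 - s1 - s5: 16 + 17 = 33
Best route has total 33.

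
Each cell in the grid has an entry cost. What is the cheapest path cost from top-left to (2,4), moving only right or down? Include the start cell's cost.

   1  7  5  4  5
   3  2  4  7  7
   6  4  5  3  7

Path r0c0 → r1c0 → r1c1 → r1c2 → r2c2 → r2c3 → r2c4: 1 + 3 + 2 + 4 + 5 + 3 + 7 = 25.
For comparison, the top-then-right route costs 36.

25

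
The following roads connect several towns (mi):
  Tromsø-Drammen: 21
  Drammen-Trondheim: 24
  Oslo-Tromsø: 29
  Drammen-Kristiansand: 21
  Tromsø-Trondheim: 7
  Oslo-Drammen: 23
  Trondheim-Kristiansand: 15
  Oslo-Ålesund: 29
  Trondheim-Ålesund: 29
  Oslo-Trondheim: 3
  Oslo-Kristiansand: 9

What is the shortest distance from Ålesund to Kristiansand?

38

Some routes from Ålesund to Kristiansand:
Ålesund-Trondheim-Oslo-Kristiansand: 29 + 3 + 9 = 41
Ålesund-Oslo-Trondheim-Kristiansand: 29 + 3 + 15 = 47
Ålesund-Oslo-Kristiansand: 29 + 9 = 38
Ålesund-Trondheim-Kristiansand: 29 + 15 = 44
The minimum is 38 mi.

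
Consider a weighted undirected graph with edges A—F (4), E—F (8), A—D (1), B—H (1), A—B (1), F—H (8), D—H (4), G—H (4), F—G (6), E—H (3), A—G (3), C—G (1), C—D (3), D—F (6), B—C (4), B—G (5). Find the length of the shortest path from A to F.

Checking several routes:
A→F: 4
A→G→F: 3 + 6 = 9
A→D→F: 1 + 6 = 7
Shortest: 4.

4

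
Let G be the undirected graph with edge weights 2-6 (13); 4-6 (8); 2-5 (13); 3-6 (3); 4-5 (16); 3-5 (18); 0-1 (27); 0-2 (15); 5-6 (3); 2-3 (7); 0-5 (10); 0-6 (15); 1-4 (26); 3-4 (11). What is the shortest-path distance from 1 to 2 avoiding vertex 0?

44

Checking several routes:
1 - 4 - 3 - 6 - 2: 26 + 11 + 3 + 13 = 53
1 - 4 - 3 - 2: 26 + 11 + 7 = 44
1 - 4 - 6 - 2: 26 + 8 + 13 = 47
1 - 4 - 6 - 5 - 2: 26 + 8 + 3 + 13 = 50
1 - 4 - 6 - 3 - 2: 26 + 8 + 3 + 7 = 44
Best route has total 44.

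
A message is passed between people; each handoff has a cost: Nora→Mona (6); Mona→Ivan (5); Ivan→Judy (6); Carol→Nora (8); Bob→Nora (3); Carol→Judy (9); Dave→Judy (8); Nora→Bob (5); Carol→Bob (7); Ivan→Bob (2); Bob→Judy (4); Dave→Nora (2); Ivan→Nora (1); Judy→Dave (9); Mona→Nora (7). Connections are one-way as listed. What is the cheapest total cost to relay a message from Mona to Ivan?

5

Paths from Mona to Ivan:
Mona - Ivan: 5
The minimum is 5.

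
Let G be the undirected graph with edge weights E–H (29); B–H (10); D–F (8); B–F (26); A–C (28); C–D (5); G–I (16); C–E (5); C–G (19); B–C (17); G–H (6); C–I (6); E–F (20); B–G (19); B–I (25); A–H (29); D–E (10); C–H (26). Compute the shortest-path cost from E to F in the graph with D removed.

Checking several routes:
E - F: 20
E - C - B - F: 5 + 17 + 26 = 48
E - C - I - B - F: 5 + 6 + 25 + 26 = 62
Shortest: 20.

20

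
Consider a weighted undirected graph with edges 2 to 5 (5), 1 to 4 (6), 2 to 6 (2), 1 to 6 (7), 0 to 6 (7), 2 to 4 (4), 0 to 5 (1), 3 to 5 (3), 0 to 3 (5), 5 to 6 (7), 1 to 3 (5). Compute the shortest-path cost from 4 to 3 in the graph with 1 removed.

Some routes from 4 to 3 avoiding 1:
4→2→5→0→3: 4 + 5 + 1 + 5 = 15
4→2→6→5→3: 4 + 2 + 7 + 3 = 16
4→2→5→3: 4 + 5 + 3 = 12
Best route has total 12.

12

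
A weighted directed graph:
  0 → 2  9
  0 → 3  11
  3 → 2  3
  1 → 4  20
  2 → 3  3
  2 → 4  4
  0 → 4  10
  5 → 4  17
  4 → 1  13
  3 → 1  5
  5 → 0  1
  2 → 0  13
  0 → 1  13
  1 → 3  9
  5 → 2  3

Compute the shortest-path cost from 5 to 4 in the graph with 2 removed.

11

Checking several routes:
5 → 0 → 4: 1 + 10 = 11
5 → 4: 17
5 → 0 → 1 → 4: 1 + 13 + 20 = 34
Best route has total 11.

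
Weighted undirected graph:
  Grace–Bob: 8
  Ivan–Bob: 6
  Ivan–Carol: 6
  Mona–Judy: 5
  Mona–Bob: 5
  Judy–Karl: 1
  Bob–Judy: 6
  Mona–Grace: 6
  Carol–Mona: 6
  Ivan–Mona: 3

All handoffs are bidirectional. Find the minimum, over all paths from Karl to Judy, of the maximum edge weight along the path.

Routes from Karl to Judy:
Karl → Judy: max(1) = 1
Best route has worst link 1.

1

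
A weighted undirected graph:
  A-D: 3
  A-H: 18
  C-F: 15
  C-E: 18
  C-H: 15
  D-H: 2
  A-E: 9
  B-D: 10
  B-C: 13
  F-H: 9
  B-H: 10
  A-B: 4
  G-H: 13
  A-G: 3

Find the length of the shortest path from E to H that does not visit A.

Paths from E to H avoiding A:
E -> C -> B -> H: 18 + 13 + 10 = 41
E -> C -> B -> D -> H: 18 + 13 + 10 + 2 = 43
E -> C -> F -> H: 18 + 15 + 9 = 42
E -> C -> H: 18 + 15 = 33
The minimum is 33.

33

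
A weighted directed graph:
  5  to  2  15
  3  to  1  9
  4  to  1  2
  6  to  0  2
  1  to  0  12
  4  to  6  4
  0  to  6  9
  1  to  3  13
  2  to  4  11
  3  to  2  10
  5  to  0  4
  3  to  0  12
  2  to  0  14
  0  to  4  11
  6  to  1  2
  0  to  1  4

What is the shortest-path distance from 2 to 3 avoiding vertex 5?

26

Checking several routes:
2 -> 0 -> 6 -> 1 -> 3: 14 + 9 + 2 + 13 = 38
2 -> 0 -> 1 -> 3: 14 + 4 + 13 = 31
2 -> 4 -> 6 -> 0 -> 1 -> 3: 11 + 4 + 2 + 4 + 13 = 34
2 -> 4 -> 6 -> 1 -> 3: 11 + 4 + 2 + 13 = 30
2 -> 4 -> 1 -> 3: 11 + 2 + 13 = 26
The minimum is 26.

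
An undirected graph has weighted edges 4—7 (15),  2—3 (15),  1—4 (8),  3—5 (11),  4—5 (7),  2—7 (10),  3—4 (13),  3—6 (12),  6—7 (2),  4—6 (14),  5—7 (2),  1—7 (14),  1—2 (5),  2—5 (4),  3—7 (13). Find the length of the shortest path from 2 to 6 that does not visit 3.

A few of the 2→6 routes:
2 -> 1 -> 4 -> 5 -> 7 -> 6: 5 + 8 + 7 + 2 + 2 = 24
2 -> 5 -> 7 -> 6: 4 + 2 + 2 = 8
2 -> 7 -> 6: 10 + 2 = 12
2 -> 1 -> 7 -> 6: 5 + 14 + 2 = 21
Shortest: 8.

8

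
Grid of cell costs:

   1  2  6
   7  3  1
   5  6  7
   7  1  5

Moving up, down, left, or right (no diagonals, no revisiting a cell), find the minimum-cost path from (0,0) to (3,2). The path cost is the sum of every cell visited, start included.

18

One optimal route is (0,0) -> (0,1) -> (1,1) -> (2,1) -> (3,1) -> (3,2).
Its cost is 1 + 2 + 3 + 6 + 1 + 5 = 18.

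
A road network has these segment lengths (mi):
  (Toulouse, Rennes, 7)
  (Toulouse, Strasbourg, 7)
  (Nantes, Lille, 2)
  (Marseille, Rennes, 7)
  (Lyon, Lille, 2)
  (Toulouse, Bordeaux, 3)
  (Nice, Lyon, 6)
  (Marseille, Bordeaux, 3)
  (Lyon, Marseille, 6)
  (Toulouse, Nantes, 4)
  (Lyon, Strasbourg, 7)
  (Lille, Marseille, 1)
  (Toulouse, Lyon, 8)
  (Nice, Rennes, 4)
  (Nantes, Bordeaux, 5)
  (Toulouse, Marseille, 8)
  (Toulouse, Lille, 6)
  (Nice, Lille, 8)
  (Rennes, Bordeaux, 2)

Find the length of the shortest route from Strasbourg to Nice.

A few of the Strasbourg→Nice routes:
Strasbourg→Toulouse→Lille→Nice: 7 + 6 + 8 = 21
Strasbourg→Lyon→Nice: 7 + 6 = 13
Strasbourg→Lyon→Lille→Marseille→Bordeaux→Rennes→Nice: 7 + 2 + 1 + 3 + 2 + 4 = 19
Strasbourg→Lyon→Lille→Nice: 7 + 2 + 8 = 17
Strasbourg→Toulouse→Bordeaux→Rennes→Nice: 7 + 3 + 2 + 4 = 16
Strasbourg→Toulouse→Rennes→Nice: 7 + 7 + 4 = 18
The minimum is 13 mi.

13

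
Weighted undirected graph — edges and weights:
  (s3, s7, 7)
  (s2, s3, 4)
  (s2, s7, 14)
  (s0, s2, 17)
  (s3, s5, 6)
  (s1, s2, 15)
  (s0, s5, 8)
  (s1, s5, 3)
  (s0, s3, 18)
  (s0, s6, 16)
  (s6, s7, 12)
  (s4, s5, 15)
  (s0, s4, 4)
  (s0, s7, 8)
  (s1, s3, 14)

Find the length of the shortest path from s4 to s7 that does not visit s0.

28

Checking several routes:
s4→s5→s3→s7: 15 + 6 + 7 = 28
s4→s5→s3→s2→s7: 15 + 6 + 4 + 14 = 39
s4→s5→s1→s3→s7: 15 + 3 + 14 + 7 = 39
The minimum is 28.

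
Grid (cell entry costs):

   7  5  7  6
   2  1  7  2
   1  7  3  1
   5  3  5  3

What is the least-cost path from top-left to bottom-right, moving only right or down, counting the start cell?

Cheapest: (0,0) → (1,0) → (1,1) → (1,2) → (1,3) → (2,3) → (3,3)
  7 + 2 + 1 + 7 + 2 + 1 + 3 = 23

23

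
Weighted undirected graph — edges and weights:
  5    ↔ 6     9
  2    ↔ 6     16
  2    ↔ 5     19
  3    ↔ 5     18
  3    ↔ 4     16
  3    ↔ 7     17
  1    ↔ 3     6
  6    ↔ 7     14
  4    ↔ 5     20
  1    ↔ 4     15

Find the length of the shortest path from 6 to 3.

Checking several routes:
6 - 5 - 3: 9 + 18 = 27
6 - 7 - 3: 14 + 17 = 31
6 - 5 - 4 - 3: 9 + 20 + 16 = 45
Shortest: 27.

27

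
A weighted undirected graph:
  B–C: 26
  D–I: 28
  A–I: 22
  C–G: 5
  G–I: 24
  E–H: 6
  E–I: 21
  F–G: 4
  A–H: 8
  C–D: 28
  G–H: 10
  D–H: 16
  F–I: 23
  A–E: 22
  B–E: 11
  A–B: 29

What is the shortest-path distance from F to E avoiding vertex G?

44

A few of the F→E routes:
F - I - A - E: 23 + 22 + 22 = 67
F - I - D - H - E: 23 + 28 + 16 + 6 = 73
F - I - A - H - E: 23 + 22 + 8 + 6 = 59
F - I - E: 23 + 21 = 44
Best route has total 44.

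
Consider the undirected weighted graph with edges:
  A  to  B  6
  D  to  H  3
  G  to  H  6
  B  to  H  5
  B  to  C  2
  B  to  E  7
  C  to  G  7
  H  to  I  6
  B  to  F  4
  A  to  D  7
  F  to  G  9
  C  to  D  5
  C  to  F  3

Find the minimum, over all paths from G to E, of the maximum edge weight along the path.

A few of the G→E routes:
G-H-D-C-F-B-E: max(6, 3, 5, 3, 4, 7) = 7
G-C-D-A-B-E: max(7, 5, 7, 6, 7) = 7
G-H-D-A-B-E: max(6, 3, 7, 6, 7) = 7
G-H-B-E: max(6, 5, 7) = 7
G-C-D-H-B-E: max(7, 5, 3, 5, 7) = 7
G-H-D-C-B-E: max(6, 3, 5, 2, 7) = 7
The minimum achievable maximum is 7.

7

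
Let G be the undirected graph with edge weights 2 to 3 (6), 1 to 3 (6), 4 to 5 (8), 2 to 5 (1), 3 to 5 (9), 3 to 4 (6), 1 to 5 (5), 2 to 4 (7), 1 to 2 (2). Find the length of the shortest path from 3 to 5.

Comparing a few candidate routes:
3 - 4 - 5: 6 + 8 = 14
3 - 2 - 5: 6 + 1 = 7
3 - 1 - 5: 6 + 5 = 11
3 - 5: 9
3 - 2 - 1 - 5: 6 + 2 + 5 = 13
3 - 1 - 2 - 5: 6 + 2 + 1 = 9
Best route has total 7.

7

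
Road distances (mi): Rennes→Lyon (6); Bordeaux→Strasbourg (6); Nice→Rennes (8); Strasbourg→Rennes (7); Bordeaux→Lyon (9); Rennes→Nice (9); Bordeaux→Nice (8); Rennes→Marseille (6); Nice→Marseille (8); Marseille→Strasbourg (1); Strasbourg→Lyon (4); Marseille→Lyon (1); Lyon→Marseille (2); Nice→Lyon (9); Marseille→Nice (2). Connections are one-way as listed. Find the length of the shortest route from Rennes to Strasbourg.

Checking several routes:
Rennes - Marseille - Strasbourg: 6 + 1 = 7
Rennes - Nice - Marseille - Strasbourg: 9 + 8 + 1 = 18
Rennes - Lyon - Marseille - Strasbourg: 6 + 2 + 1 = 9
The minimum is 7 mi.

7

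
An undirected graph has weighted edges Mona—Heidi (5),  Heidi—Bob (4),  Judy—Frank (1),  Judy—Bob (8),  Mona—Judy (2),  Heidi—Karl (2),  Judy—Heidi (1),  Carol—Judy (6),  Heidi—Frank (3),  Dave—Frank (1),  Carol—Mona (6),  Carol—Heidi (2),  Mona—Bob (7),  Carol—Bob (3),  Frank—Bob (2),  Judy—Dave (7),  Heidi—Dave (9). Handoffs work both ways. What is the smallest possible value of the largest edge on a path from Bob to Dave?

Comparing a few candidate routes:
Bob → Carol → Heidi → Judy → Frank → Dave: max(3, 2, 1, 1, 1) = 3
Bob → Carol → Heidi → Frank → Dave: max(3, 2, 3, 1) = 3
Bob → Frank → Dave: max(2, 1) = 2
The minimum achievable maximum is 2.

2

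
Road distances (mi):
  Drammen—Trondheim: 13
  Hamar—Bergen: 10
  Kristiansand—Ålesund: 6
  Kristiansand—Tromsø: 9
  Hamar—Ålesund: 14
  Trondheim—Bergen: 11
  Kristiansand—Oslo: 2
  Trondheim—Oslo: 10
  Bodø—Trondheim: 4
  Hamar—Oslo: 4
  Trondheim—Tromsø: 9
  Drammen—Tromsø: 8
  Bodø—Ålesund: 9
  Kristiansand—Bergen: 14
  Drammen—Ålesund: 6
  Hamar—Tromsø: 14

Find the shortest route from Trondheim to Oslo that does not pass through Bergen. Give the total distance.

10

Some routes from Trondheim to Oslo avoiding Bergen:
Trondheim → Bodø → Ålesund → Kristiansand → Oslo: 4 + 9 + 6 + 2 = 21
Trondheim → Tromsø → Kristiansand → Oslo: 9 + 9 + 2 = 20
Trondheim → Oslo: 10
Trondheim → Drammen → Ålesund → Kristiansand → Oslo: 13 + 6 + 6 + 2 = 27
The minimum is 10 mi.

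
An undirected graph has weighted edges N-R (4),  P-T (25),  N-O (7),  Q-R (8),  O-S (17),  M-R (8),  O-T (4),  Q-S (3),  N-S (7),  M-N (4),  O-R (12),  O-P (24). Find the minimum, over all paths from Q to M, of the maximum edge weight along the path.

7

Some routes from Q to M:
Q → S → N → O → R → M: max(3, 7, 7, 12, 8) = 12
Q → S → N → M: max(3, 7, 4) = 7
Q → R → O → N → M: max(8, 12, 7, 4) = 12
Q → R → N → M: max(8, 4, 4) = 8
Q → S → N → R → M: max(3, 7, 4, 8) = 8
Q → R → M: max(8, 8) = 8
Smallest bottleneck: 7.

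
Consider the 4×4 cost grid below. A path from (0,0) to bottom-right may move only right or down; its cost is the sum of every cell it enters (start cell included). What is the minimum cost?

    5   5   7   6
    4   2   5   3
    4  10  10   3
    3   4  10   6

One optimal route is (0,0)→(1,0)→(1,1)→(1,2)→(1,3)→(2,3)→(3,3).
Its cost is 5 + 4 + 2 + 5 + 3 + 3 + 6 = 28.

28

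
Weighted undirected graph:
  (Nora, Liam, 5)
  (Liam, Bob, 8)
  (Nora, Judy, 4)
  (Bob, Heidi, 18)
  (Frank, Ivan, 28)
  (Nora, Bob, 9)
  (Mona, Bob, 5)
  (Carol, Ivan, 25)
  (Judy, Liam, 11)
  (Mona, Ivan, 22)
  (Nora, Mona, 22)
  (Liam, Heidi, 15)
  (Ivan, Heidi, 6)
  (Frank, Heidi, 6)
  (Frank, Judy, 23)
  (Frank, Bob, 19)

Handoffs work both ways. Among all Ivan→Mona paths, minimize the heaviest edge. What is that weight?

15

Checking several routes:
Ivan → Mona: max(22) = 22
Ivan → Heidi → Liam → Bob → Mona: max(6, 15, 8, 5) = 15
Ivan → Heidi → Frank → Bob → Mona: max(6, 6, 19, 5) = 19
Ivan → Heidi → Liam → Judy → Nora → Bob → Mona: max(6, 15, 11, 4, 9, 5) = 15
Ivan → Heidi → Liam → Nora → Bob → Mona: max(6, 15, 5, 9, 5) = 15
Ivan → Heidi → Bob → Mona: max(6, 18, 5) = 18
Best route has worst link 15.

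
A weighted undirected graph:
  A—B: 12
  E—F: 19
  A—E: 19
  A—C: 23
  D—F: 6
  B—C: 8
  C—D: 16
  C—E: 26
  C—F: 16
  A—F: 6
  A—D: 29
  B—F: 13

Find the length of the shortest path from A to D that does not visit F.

Paths from A to D avoiding F:
A → B → C → D: 12 + 8 + 16 = 36
A → D: 29
A → E → C → D: 19 + 26 + 16 = 61
A → C → D: 23 + 16 = 39
Shortest: 29.

29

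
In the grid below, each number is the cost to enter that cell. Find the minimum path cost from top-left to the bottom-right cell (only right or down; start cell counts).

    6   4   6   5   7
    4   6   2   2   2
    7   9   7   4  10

32

Take r0c0 -> r0c1 -> r0c2 -> r1c2 -> r1c3 -> r1c4 -> r2c4 for a total of 6 + 4 + 6 + 2 + 2 + 2 + 10 = 32.
(Top row then right column would cost 40.)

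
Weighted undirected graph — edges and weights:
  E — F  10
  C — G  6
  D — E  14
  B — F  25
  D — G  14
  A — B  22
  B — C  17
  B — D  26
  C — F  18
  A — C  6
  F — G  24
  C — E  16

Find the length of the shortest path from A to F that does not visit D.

24

Checking several routes:
A→C→G→F: 6 + 6 + 24 = 36
A→C→F: 6 + 18 = 24
A→B→F: 22 + 25 = 47
A→C→E→F: 6 + 16 + 10 = 32
A→C→B→F: 6 + 17 + 25 = 48
The minimum is 24.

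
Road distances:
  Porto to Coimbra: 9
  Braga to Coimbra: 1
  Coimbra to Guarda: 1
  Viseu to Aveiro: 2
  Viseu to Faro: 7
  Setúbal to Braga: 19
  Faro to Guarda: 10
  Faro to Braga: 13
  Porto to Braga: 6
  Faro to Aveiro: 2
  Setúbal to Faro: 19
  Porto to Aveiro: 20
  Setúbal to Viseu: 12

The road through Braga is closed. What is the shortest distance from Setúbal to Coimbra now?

27

Checking several routes:
Setúbal - Viseu - Faro - Aveiro - Porto - Coimbra: 12 + 7 + 2 + 20 + 9 = 50
Setúbal - Viseu - Faro - Guarda - Coimbra: 12 + 7 + 10 + 1 = 30
Setúbal - Viseu - Aveiro - Faro - Guarda - Coimbra: 12 + 2 + 2 + 10 + 1 = 27
Setúbal - Faro - Guarda - Coimbra: 19 + 10 + 1 = 30
Setúbal - Viseu - Aveiro - Porto - Coimbra: 12 + 2 + 20 + 9 = 43
Best route has total 27.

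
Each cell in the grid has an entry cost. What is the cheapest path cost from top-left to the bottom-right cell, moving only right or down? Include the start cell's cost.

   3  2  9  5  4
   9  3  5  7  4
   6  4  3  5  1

21

Cheapest: (0,0) -> (0,1) -> (1,1) -> (2,1) -> (2,2) -> (2,3) -> (2,4)
  3 + 2 + 3 + 4 + 3 + 5 + 1 = 21
(Top row then right column would cost 28.)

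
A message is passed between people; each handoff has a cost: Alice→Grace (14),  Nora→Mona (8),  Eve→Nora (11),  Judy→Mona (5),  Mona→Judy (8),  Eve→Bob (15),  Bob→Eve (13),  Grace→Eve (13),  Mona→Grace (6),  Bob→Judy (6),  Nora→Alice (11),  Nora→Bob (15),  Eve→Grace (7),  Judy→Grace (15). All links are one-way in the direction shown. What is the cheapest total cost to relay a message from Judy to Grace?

Paths from Judy to Grace:
Judy→Mona→Grace: 5 + 6 = 11
Judy→Grace: 15
The minimum is 11.

11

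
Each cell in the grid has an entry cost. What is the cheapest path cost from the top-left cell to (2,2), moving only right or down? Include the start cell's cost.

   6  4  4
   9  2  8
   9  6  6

Best path: [0,0]→[0,1]→[1,1]→[2,1]→[2,2]
Cost: 6 + 4 + 2 + 6 + 6 = 24
(Top row then right column would cost 28.)

24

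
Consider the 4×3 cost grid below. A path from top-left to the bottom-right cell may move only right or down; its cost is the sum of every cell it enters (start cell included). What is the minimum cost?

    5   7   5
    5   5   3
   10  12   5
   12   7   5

28

Path r0c0 r1c0 r1c1 r1c2 r2c2 r3c2: 5 + 5 + 5 + 3 + 5 + 5 = 28.
(Top row then right column would cost 30.)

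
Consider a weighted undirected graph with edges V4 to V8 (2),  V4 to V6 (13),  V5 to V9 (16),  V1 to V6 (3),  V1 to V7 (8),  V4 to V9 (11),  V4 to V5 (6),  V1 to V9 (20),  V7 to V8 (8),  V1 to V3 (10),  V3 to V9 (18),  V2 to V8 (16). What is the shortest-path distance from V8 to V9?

Comparing a few candidate routes:
V8 -> V7 -> V1 -> V6 -> V4 -> V9: 8 + 8 + 3 + 13 + 11 = 43
V8 -> V4 -> V5 -> V9: 2 + 6 + 16 = 24
V8 -> V7 -> V1 -> V9: 8 + 8 + 20 = 36
V8 -> V7 -> V1 -> V3 -> V9: 8 + 8 + 10 + 18 = 44
V8 -> V4 -> V6 -> V1 -> V9: 2 + 13 + 3 + 20 = 38
V8 -> V4 -> V9: 2 + 11 = 13
Shortest: 13.

13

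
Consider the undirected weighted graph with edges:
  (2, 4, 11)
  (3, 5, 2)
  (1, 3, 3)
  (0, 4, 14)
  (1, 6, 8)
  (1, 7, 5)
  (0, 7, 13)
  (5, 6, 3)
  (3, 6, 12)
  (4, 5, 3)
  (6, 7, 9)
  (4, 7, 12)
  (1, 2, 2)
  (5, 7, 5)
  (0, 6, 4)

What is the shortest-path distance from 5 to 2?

7

Some routes from 5 to 2:
5-6-7-1-2: 3 + 9 + 5 + 2 = 19
5-4-2: 3 + 11 = 14
5-3-1-2: 2 + 3 + 2 = 7
5-7-1-2: 5 + 5 + 2 = 12
5-6-3-1-2: 3 + 12 + 3 + 2 = 20
5-6-1-2: 3 + 8 + 2 = 13
Best route has total 7.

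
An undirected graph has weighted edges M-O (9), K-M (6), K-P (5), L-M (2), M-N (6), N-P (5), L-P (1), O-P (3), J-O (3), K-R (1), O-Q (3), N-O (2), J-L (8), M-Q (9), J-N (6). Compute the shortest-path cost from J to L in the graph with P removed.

Comparing a few candidate routes:
J→O→M→L: 3 + 9 + 2 = 14
J→N→M→L: 6 + 6 + 2 = 14
J→L: 8
J→O→N→M→L: 3 + 2 + 6 + 2 = 13
Shortest: 8.

8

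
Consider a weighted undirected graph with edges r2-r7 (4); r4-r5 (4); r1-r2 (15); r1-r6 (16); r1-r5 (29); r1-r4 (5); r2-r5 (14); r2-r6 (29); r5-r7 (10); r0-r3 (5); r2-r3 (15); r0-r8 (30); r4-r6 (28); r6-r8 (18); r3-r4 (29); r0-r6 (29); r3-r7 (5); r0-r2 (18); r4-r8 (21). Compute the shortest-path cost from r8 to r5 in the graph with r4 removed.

Checking several routes:
r8 → r0 → r3 → r7 → r2 → r5: 30 + 5 + 5 + 4 + 14 = 58
r8 → r0 → r2 → r5: 30 + 18 + 14 = 62
r8 → r0 → r3 → r7 → r5: 30 + 5 + 5 + 10 = 50
r8 → r6 → r2 → r7 → r5: 18 + 29 + 4 + 10 = 61
r8 → r6 → r2 → r5: 18 + 29 + 14 = 61
r8 → r0 → r2 → r7 → r5: 30 + 18 + 4 + 10 = 62
The minimum is 50.

50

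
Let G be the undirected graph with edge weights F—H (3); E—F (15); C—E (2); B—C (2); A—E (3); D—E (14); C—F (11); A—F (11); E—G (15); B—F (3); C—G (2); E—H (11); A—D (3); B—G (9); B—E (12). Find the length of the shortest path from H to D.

Comparing a few candidate routes:
H→F→B→C→E→D: 3 + 3 + 2 + 2 + 14 = 24
H→F→C→E→A→D: 3 + 11 + 2 + 3 + 3 = 22
H→E→A→D: 11 + 3 + 3 = 17
H→F→A→D: 3 + 11 + 3 = 17
H→F→B→E→A→D: 3 + 3 + 12 + 3 + 3 = 24
H→F→B→C→E→A→D: 3 + 3 + 2 + 2 + 3 + 3 = 16
Shortest: 16.

16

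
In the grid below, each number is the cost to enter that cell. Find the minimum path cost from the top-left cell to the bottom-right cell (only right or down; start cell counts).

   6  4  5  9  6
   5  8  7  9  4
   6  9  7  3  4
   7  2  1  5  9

41

Best path: [0,0]→[1,0]→[2,0]→[3,0]→[3,1]→[3,2]→[3,3]→[3,4]
Cost: 6 + 5 + 6 + 7 + 2 + 1 + 5 + 9 = 41
For comparison, the top-then-right route costs 47.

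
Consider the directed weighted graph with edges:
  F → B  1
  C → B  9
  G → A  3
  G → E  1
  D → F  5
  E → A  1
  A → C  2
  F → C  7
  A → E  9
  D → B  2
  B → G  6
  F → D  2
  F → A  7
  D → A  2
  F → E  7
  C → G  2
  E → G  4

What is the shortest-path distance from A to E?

Candidate routes:
A-C-B-G-E: 2 + 9 + 6 + 1 = 18
A-E: 9
A-C-G-E: 2 + 2 + 1 = 5
Best route has total 5.

5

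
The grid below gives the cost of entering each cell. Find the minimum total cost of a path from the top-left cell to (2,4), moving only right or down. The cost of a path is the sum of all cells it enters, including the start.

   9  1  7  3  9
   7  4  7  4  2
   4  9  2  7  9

Path [0,0]→[0,1]→[0,2]→[0,3]→[1,3]→[1,4]→[2,4]: 9 + 1 + 7 + 3 + 4 + 2 + 9 = 35.
For comparison, the top-then-right route costs 40.

35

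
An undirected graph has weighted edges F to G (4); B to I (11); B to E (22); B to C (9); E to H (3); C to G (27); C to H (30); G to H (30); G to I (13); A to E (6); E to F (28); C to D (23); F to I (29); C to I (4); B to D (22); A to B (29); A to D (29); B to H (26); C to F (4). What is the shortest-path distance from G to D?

31

A few of the G→D routes:
G→F→C→D: 4 + 4 + 23 = 31
G→I→C→D: 13 + 4 + 23 = 40
G→F→C→I→B→D: 4 + 4 + 4 + 11 + 22 = 45
G→I→B→D: 13 + 11 + 22 = 46
G→F→C→B→D: 4 + 4 + 9 + 22 = 39
The minimum is 31.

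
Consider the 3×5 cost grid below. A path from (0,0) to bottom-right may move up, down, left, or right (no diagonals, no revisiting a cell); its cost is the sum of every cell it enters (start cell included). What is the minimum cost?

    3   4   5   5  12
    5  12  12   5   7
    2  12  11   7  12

41

One optimal route is r0c0 -> r0c1 -> r0c2 -> r0c3 -> r1c3 -> r1c4 -> r2c4.
Its cost is 3 + 4 + 5 + 5 + 5 + 7 + 12 = 41.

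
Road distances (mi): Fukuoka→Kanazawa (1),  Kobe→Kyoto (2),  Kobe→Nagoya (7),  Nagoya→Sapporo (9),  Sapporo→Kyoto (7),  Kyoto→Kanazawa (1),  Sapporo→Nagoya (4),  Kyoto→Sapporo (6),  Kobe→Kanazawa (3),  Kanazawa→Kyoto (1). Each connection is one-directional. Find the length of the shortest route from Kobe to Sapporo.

Paths from Kobe to Sapporo:
Kobe-Nagoya-Sapporo: 7 + 9 = 16
Kobe-Kyoto-Sapporo: 2 + 6 = 8
Kobe-Kanazawa-Kyoto-Sapporo: 3 + 1 + 6 = 10
Best route has total 8 mi.

8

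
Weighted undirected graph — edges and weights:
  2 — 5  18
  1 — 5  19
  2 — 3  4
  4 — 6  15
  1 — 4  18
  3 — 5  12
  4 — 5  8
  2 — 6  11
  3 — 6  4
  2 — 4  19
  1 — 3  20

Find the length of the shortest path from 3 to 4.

A few of the 3→4 routes:
3→2→6→4: 4 + 11 + 15 = 30
3→2→4: 4 + 19 = 23
3→2→5→4: 4 + 18 + 8 = 30
3→5→4: 12 + 8 = 20
3→6→4: 4 + 15 = 19
3→6→2→4: 4 + 11 + 19 = 34
Best route has total 19.

19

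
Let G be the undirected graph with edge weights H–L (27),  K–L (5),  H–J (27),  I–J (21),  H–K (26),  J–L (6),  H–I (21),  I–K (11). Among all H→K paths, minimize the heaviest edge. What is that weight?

A few of the H→K routes:
H -> I -> K: max(21, 11) = 21
H -> K: max(26) = 26
H -> I -> J -> L -> K: max(21, 21, 6, 5) = 21
H -> L -> K: max(27, 5) = 27
H -> L -> J -> I -> K: max(27, 6, 21, 11) = 27
The minimum achievable maximum is 21.

21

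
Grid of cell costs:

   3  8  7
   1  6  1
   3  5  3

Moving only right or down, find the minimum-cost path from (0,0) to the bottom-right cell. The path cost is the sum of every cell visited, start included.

Best path: (0,0) → (1,0) → (1,1) → (1,2) → (2,2)
Cost: 3 + 1 + 6 + 1 + 3 = 14
(Top row then right column would cost 22.)

14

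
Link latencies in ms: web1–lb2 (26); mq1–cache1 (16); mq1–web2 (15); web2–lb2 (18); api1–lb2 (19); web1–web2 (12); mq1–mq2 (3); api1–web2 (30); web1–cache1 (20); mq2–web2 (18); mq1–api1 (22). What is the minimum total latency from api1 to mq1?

Checking several routes:
api1 → web2 → mq1: 30 + 15 = 45
api1 → lb2 → web2 → mq1: 19 + 18 + 15 = 52
api1 → mq1: 22
api1 → web2 → mq2 → mq1: 30 + 18 + 3 = 51
Shortest: 22 ms.

22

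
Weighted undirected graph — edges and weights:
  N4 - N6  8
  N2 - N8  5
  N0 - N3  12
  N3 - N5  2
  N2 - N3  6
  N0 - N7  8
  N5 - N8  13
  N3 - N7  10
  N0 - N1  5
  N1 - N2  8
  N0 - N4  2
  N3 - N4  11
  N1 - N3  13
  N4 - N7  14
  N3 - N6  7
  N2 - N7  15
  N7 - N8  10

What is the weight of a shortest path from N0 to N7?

8

Checking several routes:
N0-N4-N6-N3-N7: 2 + 8 + 7 + 10 = 27
N0-N3-N7: 12 + 10 = 22
N0-N7: 8
N0-N4-N3-N7: 2 + 11 + 10 = 23
N0-N1-N2-N7: 5 + 8 + 15 = 28
N0-N4-N7: 2 + 14 = 16
Shortest: 8.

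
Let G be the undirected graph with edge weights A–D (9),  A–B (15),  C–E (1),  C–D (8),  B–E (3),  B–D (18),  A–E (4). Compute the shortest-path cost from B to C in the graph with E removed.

26

Paths from B to C avoiding E:
B - D - C: 18 + 8 = 26
B - A - D - C: 15 + 9 + 8 = 32
Best route has total 26.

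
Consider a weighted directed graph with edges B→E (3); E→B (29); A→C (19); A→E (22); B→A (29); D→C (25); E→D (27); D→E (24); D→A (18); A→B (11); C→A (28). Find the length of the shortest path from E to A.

45

Routes from E to A:
E - D - C - A: 27 + 25 + 28 = 80
E - D - A: 27 + 18 = 45
E - B - A: 29 + 29 = 58
Shortest: 45.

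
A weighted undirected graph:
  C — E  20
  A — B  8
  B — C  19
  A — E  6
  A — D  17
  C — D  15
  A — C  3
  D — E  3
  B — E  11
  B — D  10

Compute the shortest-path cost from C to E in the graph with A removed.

Some routes from C to E avoiding A:
C → E: 20
C → D → E: 15 + 3 = 18
C → B → E: 19 + 11 = 30
Best route has total 18.

18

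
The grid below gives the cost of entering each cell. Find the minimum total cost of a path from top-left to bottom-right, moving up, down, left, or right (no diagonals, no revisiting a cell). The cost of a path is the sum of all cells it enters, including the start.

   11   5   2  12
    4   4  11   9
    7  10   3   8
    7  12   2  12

46

Best path: (0,0) -> (0,1) -> (0,2) -> (1,2) -> (2,2) -> (3,2) -> (3,3)
Cost: 11 + 5 + 2 + 11 + 3 + 2 + 12 = 46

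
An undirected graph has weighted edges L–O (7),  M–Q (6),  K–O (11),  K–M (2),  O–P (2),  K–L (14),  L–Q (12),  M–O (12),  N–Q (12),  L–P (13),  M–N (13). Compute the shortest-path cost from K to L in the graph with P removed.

14

Comparing a few candidate routes:
K → O → L: 11 + 7 = 18
K → L: 14
K → M → Q → L: 2 + 6 + 12 = 20
Best route has total 14.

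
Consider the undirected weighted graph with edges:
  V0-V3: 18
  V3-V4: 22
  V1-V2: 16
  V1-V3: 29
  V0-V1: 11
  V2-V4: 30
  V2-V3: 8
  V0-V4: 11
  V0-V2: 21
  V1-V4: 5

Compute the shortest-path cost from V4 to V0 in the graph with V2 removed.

11

Paths from V4 to V0 avoiding V2:
V4-V1-V3-V0: 5 + 29 + 18 = 52
V4-V1-V0: 5 + 11 = 16
V4-V3-V1-V0: 22 + 29 + 11 = 62
V4-V0: 11
V4-V3-V0: 22 + 18 = 40
Shortest: 11.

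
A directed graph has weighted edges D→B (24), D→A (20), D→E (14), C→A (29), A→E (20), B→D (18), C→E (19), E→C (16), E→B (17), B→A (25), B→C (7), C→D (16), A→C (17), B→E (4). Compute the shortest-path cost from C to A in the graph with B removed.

Routes from C to A avoiding B:
C - D - A: 16 + 20 = 36
C - A: 29
Best route has total 29.

29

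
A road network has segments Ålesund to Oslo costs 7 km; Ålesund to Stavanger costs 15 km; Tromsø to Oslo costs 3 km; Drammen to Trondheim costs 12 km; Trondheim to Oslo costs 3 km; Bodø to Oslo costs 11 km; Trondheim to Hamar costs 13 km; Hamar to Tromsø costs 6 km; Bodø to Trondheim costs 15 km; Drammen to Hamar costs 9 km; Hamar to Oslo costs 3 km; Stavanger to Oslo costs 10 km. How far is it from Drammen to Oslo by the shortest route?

Comparing a few candidate routes:
Drammen -> Hamar -> Tromsø -> Oslo: 9 + 6 + 3 = 18
Drammen -> Trondheim -> Oslo: 12 + 3 = 15
Drammen -> Hamar -> Oslo: 9 + 3 = 12
The minimum is 12 km.

12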